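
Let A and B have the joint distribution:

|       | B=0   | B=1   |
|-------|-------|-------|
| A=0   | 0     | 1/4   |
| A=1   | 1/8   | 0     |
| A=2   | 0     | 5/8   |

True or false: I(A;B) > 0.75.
Marginal P(A) (row sums):
  P(A=0) = 0 + 1/4 = 1/4
  P(A=1) = 1/8 + 0 = 1/8
  P(A=2) = 0 + 5/8 = 5/8
Marginal P(B) (column sums):
  P(B=0) = 0 + 1/8 + 0 = 1/8
  P(B=1) = 1/4 + 0 + 5/8 = 7/8

H(A) = -[(1/4)·log₂(1/4) + (1/8)·log₂(1/8) + (5/8)·log₂(5/8)]
  = 0.5000 + 0.3750 + 0.4238
  = 1.2988 bits
H(B) = -[(1/8)·log₂(1/8) + (7/8)·log₂(7/8)]
  = 0.3750 + 0.1686
  = 0.5436 bits
H(A,B) = -[(1/4)·log₂(1/4) + (1/8)·log₂(1/8) + (5/8)·log₂(5/8)]
  = 0.5000 + 0.3750 + 0.4238
  = 1.2988 bits

I(A;B) = H(A) + H(B) - H(A,B)
  = 1.2988 + 0.5436 - 1.2988
  = 0.5436 bits

False. I(A;B) = 0.5436 bits, which is ≤ 0.75 bits.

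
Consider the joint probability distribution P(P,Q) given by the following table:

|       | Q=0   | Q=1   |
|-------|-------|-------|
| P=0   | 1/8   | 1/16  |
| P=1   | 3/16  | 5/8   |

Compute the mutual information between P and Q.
Marginal P(P) (row sums):
  P(P=0) = 1/8 + 1/16 = 3/16
  P(P=1) = 3/16 + 5/8 = 13/16
Marginal P(Q) (column sums):
  P(Q=0) = 1/8 + 3/16 = 5/16
  P(Q=1) = 1/16 + 5/8 = 11/16

H(P) = -[(3/16)·log₂(3/16) + (13/16)·log₂(13/16)]
  = 0.4528 + 0.2434
  = 0.6962 bits
H(Q) = -[(5/16)·log₂(5/16) + (11/16)·log₂(11/16)]
  = 0.5244 + 0.3716
  = 0.8960 bits
H(P,Q) = -[(1/8)·log₂(1/8) + (1/16)·log₂(1/16) + (3/16)·log₂(3/16) + (5/8)·log₂(5/8)]
  = 0.3750 + 0.2500 + 0.4528 + 0.4238
  = 1.5016 bits

I(P;Q) = H(P) + H(Q) - H(P,Q)
  = 0.6962 + 0.8960 - 1.5016
  = 0.0906 bits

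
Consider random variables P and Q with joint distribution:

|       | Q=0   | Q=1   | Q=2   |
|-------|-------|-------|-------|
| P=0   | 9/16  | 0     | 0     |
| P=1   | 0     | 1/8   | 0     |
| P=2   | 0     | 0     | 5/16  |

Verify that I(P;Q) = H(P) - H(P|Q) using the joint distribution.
Left side, from I(P;Q) = H(P) + H(Q) - H(P,Q):
Marginal P(P) (row sums):
  P(P=0) = 9/16 + 0 + 0 = 9/16
  P(P=1) = 0 + 1/8 + 0 = 1/8
  P(P=2) = 0 + 0 + 5/16 = 5/16
Marginal P(Q) (column sums):
  P(Q=0) = 9/16 + 0 + 0 = 9/16
  P(Q=1) = 0 + 1/8 + 0 = 1/8
  P(Q=2) = 0 + 0 + 5/16 = 5/16

H(P) = -[(9/16)·log₂(9/16) + (1/8)·log₂(1/8) + (5/16)·log₂(5/16)]
  = 0.4669 + 0.3750 + 0.5244
  = 1.3663 bits
H(Q) = -[(9/16)·log₂(9/16) + (1/8)·log₂(1/8) + (5/16)·log₂(5/16)]
  = 0.4669 + 0.3750 + 0.5244
  = 1.3663 bits
H(P,Q) = -[(9/16)·log₂(9/16) + (1/8)·log₂(1/8) + (5/16)·log₂(5/16)]
  = 0.4669 + 0.3750 + 0.5244
  = 1.3663 bits

I(P;Q) = H(P) + H(Q) - H(P,Q)
  = 1.3663 + 1.3663 - 1.3663
  = 1.3663 bits

Right side, with H(P|Q) computed directly from the conditional probabilities:
H(P|Q) = -Σ P(P,Q)·log₂ P(P|Q), where P(P|Q) = P(P,Q) / P(Q)
  (cells with P(P,Q) = 0 contribute 0)
  (P=0,Q=0): P(P|Q) = (9/16)/(9/16) = 1;  -(9/16)·log₂(1) = 0.0000
  (P=1,Q=1): P(P|Q) = (1/8)/(1/8) = 1;  -(1/8)·log₂(1) = 0.0000
  (P=2,Q=2): P(P|Q) = (5/16)/(5/16) = 1;  -(5/16)·log₂(1) = 0.0000
H(P|Q) = 0.0000 + 0.0000 + 0.0000
  = 0.0000 bits
H(P) - H(P|Q) = 1.3663 - 0.0000 = 1.3663 bits

Both sides equal 1.3663 bits, so I(P;Q) = H(P) - H(P|Q) ✓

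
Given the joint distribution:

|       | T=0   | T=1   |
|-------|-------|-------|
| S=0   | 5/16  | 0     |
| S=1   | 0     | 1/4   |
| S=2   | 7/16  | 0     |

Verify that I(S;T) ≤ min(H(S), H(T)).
Marginal P(S) (row sums):
  P(S=0) = 5/16 + 0 = 5/16
  P(S=1) = 0 + 1/4 = 1/4
  P(S=2) = 7/16 + 0 = 7/16
Marginal P(T) (column sums):
  P(T=0) = 5/16 + 0 + 7/16 = 3/4
  P(T=1) = 0 + 1/4 + 0 = 1/4

H(S) = -[(5/16)·log₂(5/16) + (1/4)·log₂(1/4) + (7/16)·log₂(7/16)]
  = 0.5244 + 0.5000 + 0.5218
  = 1.5462 bits
H(T) = -[(3/4)·log₂(3/4) + (1/4)·log₂(1/4)]
  = 0.3113 + 0.5000
  = 0.8113 bits
H(S,T) = -[(5/16)·log₂(5/16) + (1/4)·log₂(1/4) + (7/16)·log₂(7/16)]
  = 0.5244 + 0.5000 + 0.5218
  = 1.5462 bits

I(S;T) = H(S) + H(T) - H(S,T)
  = 1.5462 + 0.8113 - 1.5462
  = 0.8113 bits

min(H(S), H(T)) = min(1.5462, 0.8113) = 0.8113 bits
Since 0.8113 ≤ 0.8113, the bound is satisfied ✓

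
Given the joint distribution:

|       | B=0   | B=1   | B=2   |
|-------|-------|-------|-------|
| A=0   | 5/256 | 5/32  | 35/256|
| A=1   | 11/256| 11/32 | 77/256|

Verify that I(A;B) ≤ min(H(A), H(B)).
Marginal P(A) (row sums):
  P(A=0) = 5/256 + 5/32 + 35/256 = 5/16
  P(A=1) = 11/256 + 11/32 + 77/256 = 11/16
Marginal P(B) (column sums):
  P(B=0) = 5/256 + 11/256 = 1/16
  P(B=1) = 5/32 + 11/32 = 1/2
  P(B=2) = 35/256 + 77/256 = 7/16

H(A) = -[(5/16)·log₂(5/16) + (11/16)·log₂(11/16)]
  = 0.5244 + 0.3716
  = 0.8960 bits
H(B) = -[(1/16)·log₂(1/16) + (1/2)·log₂(1/2) + (7/16)·log₂(7/16)]
  = 0.2500 + 0.5000 + 0.5218
  = 1.2718 bits
H(A,B) = -[(5/256)·log₂(5/256) + (5/32)·log₂(5/32) + (35/256)·log₂(35/256) + (11/256)·log₂(11/256) + (11/32)·log₂(11/32) + (77/256)·log₂(77/256)]
  = 0.1109 + 0.4184 + 0.3925 + 0.1951 + 0.5296 + 0.5213
  = 2.1678 bits

I(A;B) = H(A) + H(B) - H(A,B)
  = 0.8960 + 1.2718 - 2.1678
  = 0.0000 bits

min(H(A), H(B)) = min(0.8960, 1.2718) = 0.8960 bits
Since 0.0000 ≤ 0.8960, the bound is satisfied ✓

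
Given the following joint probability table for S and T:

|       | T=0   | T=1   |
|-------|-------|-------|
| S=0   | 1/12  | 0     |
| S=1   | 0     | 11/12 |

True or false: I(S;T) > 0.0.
Marginal P(S) (row sums):
  P(S=0) = 1/12 + 0 = 1/12
  P(S=1) = 0 + 11/12 = 11/12
Marginal P(T) (column sums):
  P(T=0) = 1/12 + 0 = 1/12
  P(T=1) = 0 + 11/12 = 11/12

H(S) = -[(1/12)·log₂(1/12) + (11/12)·log₂(11/12)]
  = 0.2987 + 0.1151
  = 0.4138 bits
H(T) = -[(1/12)·log₂(1/12) + (11/12)·log₂(11/12)]
  = 0.2987 + 0.1151
  = 0.4138 bits
H(S,T) = -[(1/12)·log₂(1/12) + (11/12)·log₂(11/12)]
  = 0.2987 + 0.1151
  = 0.4138 bits

I(S;T) = H(S) + H(T) - H(S,T)
  = 0.4138 + 0.4138 - 0.4138
  = 0.4138 bits

True. I(S;T) = 0.4138 bits, which is > 0.0 bits.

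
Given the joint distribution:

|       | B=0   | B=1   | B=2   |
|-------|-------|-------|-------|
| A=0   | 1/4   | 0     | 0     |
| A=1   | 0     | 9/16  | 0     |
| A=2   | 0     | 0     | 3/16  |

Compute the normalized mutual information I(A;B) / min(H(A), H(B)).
Marginal P(A) (row sums):
  P(A=0) = 1/4 + 0 + 0 = 1/4
  P(A=1) = 0 + 9/16 + 0 = 9/16
  P(A=2) = 0 + 0 + 3/16 = 3/16
Marginal P(B) (column sums):
  P(B=0) = 1/4 + 0 + 0 = 1/4
  P(B=1) = 0 + 9/16 + 0 = 9/16
  P(B=2) = 0 + 0 + 3/16 = 3/16

H(A) = -[(1/4)·log₂(1/4) + (9/16)·log₂(9/16) + (3/16)·log₂(3/16)]
  = 0.5000 + 0.4669 + 0.4528
  = 1.4197 bits
H(B) = -[(1/4)·log₂(1/4) + (9/16)·log₂(9/16) + (3/16)·log₂(3/16)]
  = 0.5000 + 0.4669 + 0.4528
  = 1.4197 bits
H(A,B) = -[(1/4)·log₂(1/4) + (9/16)·log₂(9/16) + (3/16)·log₂(3/16)]
  = 0.5000 + 0.4669 + 0.4528
  = 1.4197 bits

I(A;B) = H(A) + H(B) - H(A,B)
  = 1.4197 + 1.4197 - 1.4197
  = 1.4197 bits

min(H(A), H(B)) = min(1.4197, 1.4197) = 1.4197 bits
Normalized MI = 1.4197 / 1.4197 = 1.0000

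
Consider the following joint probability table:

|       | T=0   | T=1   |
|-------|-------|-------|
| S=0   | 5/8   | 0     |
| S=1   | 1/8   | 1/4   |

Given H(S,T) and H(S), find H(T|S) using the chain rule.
From the chain rule: H(S,T) = H(S) + H(T|S)
Therefore: H(T|S) = H(S,T) - H(S)

H(S,T) = -[(5/8)·log₂(5/8) + (1/8)·log₂(1/8) + (1/4)·log₂(1/4)]
  = 0.4238 + 0.3750 + 0.5000
  = 1.2988 bits
Marginal P(S) (row sums):
  P(S=0) = 5/8 + 0 = 5/8
  P(S=1) = 1/8 + 1/4 = 3/8
H(S) = -[(5/8)·log₂(5/8) + (3/8)·log₂(3/8)]
  = 0.4238 + 0.5306
  = 0.9544 bits

H(T|S) = 1.2988 - 0.9544 = 0.3444 bits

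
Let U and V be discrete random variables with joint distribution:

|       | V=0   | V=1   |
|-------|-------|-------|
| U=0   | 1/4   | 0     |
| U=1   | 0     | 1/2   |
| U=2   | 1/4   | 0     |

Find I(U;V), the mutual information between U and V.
Marginal P(U) (row sums):
  P(U=0) = 1/4 + 0 = 1/4
  P(U=1) = 0 + 1/2 = 1/2
  P(U=2) = 1/4 + 0 = 1/4
Marginal P(V) (column sums):
  P(V=0) = 1/4 + 0 + 1/4 = 1/2
  P(V=1) = 0 + 1/2 + 0 = 1/2

H(U) = -[(1/4)·log₂(1/4) + (1/2)·log₂(1/2) + (1/4)·log₂(1/4)]
  = 0.5000 + 0.5000 + 0.5000
  = 1.5000 bits
H(V) = -[(1/2)·log₂(1/2) + (1/2)·log₂(1/2)]
  = 0.5000 + 0.5000
  = 1.0000 bits
H(U,V) = -[(1/4)·log₂(1/4) + (1/2)·log₂(1/2) + (1/4)·log₂(1/4)]
  = 0.5000 + 0.5000 + 0.5000
  = 1.5000 bits

I(U;V) = H(U) + H(V) - H(U,V)
  = 1.5000 + 1.0000 - 1.5000
  = 1.0000 bits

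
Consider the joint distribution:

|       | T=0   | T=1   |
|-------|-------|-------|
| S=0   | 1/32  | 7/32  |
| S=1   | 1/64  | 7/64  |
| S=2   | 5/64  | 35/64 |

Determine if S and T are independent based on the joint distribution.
Marginal P(S) (row sums):
  P(S=0) = 1/32 + 7/32 = 1/4
  P(S=1) = 1/64 + 7/64 = 1/8
  P(S=2) = 5/64 + 35/64 = 5/8
Marginal P(T) (column sums):
  P(T=0) = 1/32 + 1/64 + 5/64 = 1/8
  P(T=1) = 7/32 + 7/64 + 35/64 = 7/8

S and T are independent iff P(S=i,T=j) = P(S=i)·P(T=j) for every cell.
  P(S=0)·P(T=0) = 1/4 × 1/8 = 1/32 = P(S=0,T=0) ✓
  P(S=0)·P(T=1) = 1/4 × 7/8 = 7/32 = P(S=0,T=1) ✓
  P(S=1)·P(T=0) = 1/8 × 1/8 = 1/64 = P(S=1,T=0) ✓
  P(S=1)·P(T=1) = 1/8 × 7/8 = 7/64 = P(S=1,T=1) ✓
  P(S=2)·P(T=0) = 5/8 × 1/8 = 5/64 = P(S=2,T=0) ✓
  P(S=2)·P(T=1) = 5/8 × 7/8 = 35/64 = P(S=2,T=1) ✓

Yes, S and T are independent: every cell factors, so I(S;T) = 0 bits.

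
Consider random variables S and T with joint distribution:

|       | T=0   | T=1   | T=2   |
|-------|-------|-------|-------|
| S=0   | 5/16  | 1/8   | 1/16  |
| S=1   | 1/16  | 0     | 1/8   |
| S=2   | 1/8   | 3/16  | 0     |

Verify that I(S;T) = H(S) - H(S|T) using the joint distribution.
Left side, from I(S;T) = H(S) + H(T) - H(S,T):
Marginal P(S) (row sums):
  P(S=0) = 5/16 + 1/8 + 1/16 = 1/2
  P(S=1) = 1/16 + 0 + 1/8 = 3/16
  P(S=2) = 1/8 + 3/16 + 0 = 5/16
Marginal P(T) (column sums):
  P(T=0) = 5/16 + 1/16 + 1/8 = 1/2
  P(T=1) = 1/8 + 0 + 3/16 = 5/16
  P(T=2) = 1/16 + 1/8 + 0 = 3/16

H(S) = -[(1/2)·log₂(1/2) + (3/16)·log₂(3/16) + (5/16)·log₂(5/16)]
  = 0.5000 + 0.4528 + 0.5244
  = 1.4772 bits
H(T) = -[(1/2)·log₂(1/2) + (5/16)·log₂(5/16) + (3/16)·log₂(3/16)]
  = 0.5000 + 0.5244 + 0.4528
  = 1.4772 bits
H(S,T) = -[(5/16)·log₂(5/16) + (1/8)·log₂(1/8) + (1/16)·log₂(1/16) + (1/16)·log₂(1/16) + (1/8)·log₂(1/8) + (1/8)·log₂(1/8) + (3/16)·log₂(3/16)]
  = 0.5244 + 0.3750 + 0.2500 + 0.2500 + 0.3750 + 0.3750 + 0.4528
  = 2.6022 bits

I(S;T) = H(S) + H(T) - H(S,T)
  = 1.4772 + 1.4772 - 2.6022
  = 0.3522 bits

Right side, with H(S|T) computed directly from the conditional probabilities:
H(S|T) = -Σ P(S,T)·log₂ P(S|T), where P(S|T) = P(S,T) / P(T)
  (cells with P(S,T) = 0 contribute 0)
  (S=0,T=0): P(S|T) = (5/16)/(1/2) = 5/8;  -(5/16)·log₂(5/8) = 0.2119
  (S=0,T=1): P(S|T) = (1/8)/(5/16) = 2/5;  -(1/8)·log₂(2/5) = 0.1652
  (S=0,T=2): P(S|T) = (1/16)/(3/16) = 1/3;  -(1/16)·log₂(1/3) = 0.0991
  (S=1,T=0): P(S|T) = (1/16)/(1/2) = 1/8;  -(1/16)·log₂(1/8) = 0.1875
  (S=1,T=2): P(S|T) = (1/8)/(3/16) = 2/3;  -(1/8)·log₂(2/3) = 0.0731
  (S=2,T=0): P(S|T) = (1/8)/(1/2) = 1/4;  -(1/8)·log₂(1/4) = 0.2500
  (S=2,T=1): P(S|T) = (3/16)/(5/16) = 3/5;  -(3/16)·log₂(3/5) = 0.1382
H(S|T) = 0.2119 + 0.1652 + 0.0991 + 0.1875 + 0.0731 + 0.2500 + 0.1382
  = 1.1250 bits
H(S) - H(S|T) = 1.4772 - 1.1250 = 0.3522 bits

Both sides equal 0.3522 bits, so I(S;T) = H(S) - H(S|T) ✓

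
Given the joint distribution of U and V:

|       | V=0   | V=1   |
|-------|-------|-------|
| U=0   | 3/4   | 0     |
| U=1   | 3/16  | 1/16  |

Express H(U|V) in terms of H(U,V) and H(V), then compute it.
H(U|V) = H(U,V) - H(V)

Marginal P(V) (column sums):
  P(V=0) = 3/4 + 3/16 = 15/16
  P(V=1) = 0 + 1/16 = 1/16

H(U,V) = -[(3/4)·log₂(3/4) + (3/16)·log₂(3/16) + (1/16)·log₂(1/16)]
  = 0.3113 + 0.4528 + 0.2500
  = 1.0141 bits
H(V) = -[(15/16)·log₂(15/16) + (1/16)·log₂(1/16)]
  = 0.0873 + 0.2500
  = 0.3373 bits

H(U|V) = 1.0141 - 0.3373 = 0.6768 bits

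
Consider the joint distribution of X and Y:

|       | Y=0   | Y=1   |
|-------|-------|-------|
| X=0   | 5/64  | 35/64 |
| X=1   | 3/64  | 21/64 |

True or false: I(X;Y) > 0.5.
Marginal P(X) (row sums):
  P(X=0) = 5/64 + 35/64 = 5/8
  P(X=1) = 3/64 + 21/64 = 3/8
Marginal P(Y) (column sums):
  P(Y=0) = 5/64 + 3/64 = 1/8
  P(Y=1) = 35/64 + 21/64 = 7/8

H(X) = -[(5/8)·log₂(5/8) + (3/8)·log₂(3/8)]
  = 0.4238 + 0.5306
  = 0.9544 bits
H(Y) = -[(1/8)·log₂(1/8) + (7/8)·log₂(7/8)]
  = 0.3750 + 0.1686
  = 0.5436 bits
H(X,Y) = -[(5/64)·log₂(5/64) + (35/64)·log₂(35/64) + (3/64)·log₂(3/64) + (21/64)·log₂(21/64)]
  = 0.2873 + 0.4762 + 0.2070 + 0.5275
  = 1.4980 bits

I(X;Y) = H(X) + H(Y) - H(X,Y)
  = 0.9544 + 0.5436 - 1.4980
  = 0.0000 bits

False. I(X;Y) = 0.0000 bits, which is ≤ 0.5 bits.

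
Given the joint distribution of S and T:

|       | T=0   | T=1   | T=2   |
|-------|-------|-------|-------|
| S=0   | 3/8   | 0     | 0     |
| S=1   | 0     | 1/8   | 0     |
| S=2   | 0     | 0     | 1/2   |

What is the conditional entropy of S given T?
Marginal P(T) (column sums):
  P(T=0) = 3/8 + 0 + 0 = 3/8
  P(T=1) = 0 + 1/8 + 0 = 1/8
  P(T=2) = 0 + 0 + 1/2 = 1/2

H(S|T) = -Σ P(S,T)·log₂ P(S|T), where P(S|T) = P(S,T) / P(T)
  (cells with P(S,T) = 0 contribute 0)
  (S=0,T=0): P(S|T) = (3/8)/(3/8) = 1;  -(3/8)·log₂(1) = 0.0000
  (S=1,T=1): P(S|T) = (1/8)/(1/8) = 1;  -(1/8)·log₂(1) = 0.0000
  (S=2,T=2): P(S|T) = (1/2)/(1/2) = 1;  -(1/2)·log₂(1) = 0.0000
H(S|T) = 0.0000 + 0.0000 + 0.0000
  = 0.0000 bits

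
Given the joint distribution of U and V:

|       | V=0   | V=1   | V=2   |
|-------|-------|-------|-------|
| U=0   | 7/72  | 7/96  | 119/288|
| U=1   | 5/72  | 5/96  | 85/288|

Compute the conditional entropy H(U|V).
Marginal P(V) (column sums):
  P(V=0) = 7/72 + 5/72 = 1/6
  P(V=1) = 7/96 + 5/96 = 1/8
  P(V=2) = 119/288 + 85/288 = 17/24

H(U|V) = -Σ P(U,V)·log₂ P(U|V), where P(U|V) = P(U,V) / P(V)
  (U=0,V=0): P(U|V) = (7/72)/(1/6) = 7/12;  -(7/72)·log₂(7/12) = 0.0756
  (U=0,V=1): P(U|V) = (7/96)/(1/8) = 7/12;  -(7/96)·log₂(7/12) = 0.0567
  (U=0,V=2): P(U|V) = (119/288)/(17/24) = 7/12;  -(119/288)·log₂(7/12) = 0.3213
  (U=1,V=0): P(U|V) = (5/72)/(1/6) = 5/12;  -(5/72)·log₂(5/12) = 0.0877
  (U=1,V=1): P(U|V) = (5/96)/(1/8) = 5/12;  -(5/96)·log₂(5/12) = 0.0658
  (U=1,V=2): P(U|V) = (85/288)/(17/24) = 5/12;  -(85/288)·log₂(5/12) = 0.3728
H(U|V) = 0.0756 + 0.0567 + 0.3213 + 0.0877 + 0.0658 + 0.3728
  = 0.9799 bits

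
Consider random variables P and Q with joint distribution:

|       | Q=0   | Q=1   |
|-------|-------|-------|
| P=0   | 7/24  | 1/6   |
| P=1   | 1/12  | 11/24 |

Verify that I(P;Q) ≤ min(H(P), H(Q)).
Marginal P(P) (row sums):
  P(P=0) = 7/24 + 1/6 = 11/24
  P(P=1) = 1/12 + 11/24 = 13/24
Marginal P(Q) (column sums):
  P(Q=0) = 7/24 + 1/12 = 3/8
  P(Q=1) = 1/6 + 11/24 = 5/8

H(P) = -[(11/24)·log₂(11/24) + (13/24)·log₂(13/24)]
  = 0.5159 + 0.4791
  = 0.9950 bits
H(Q) = -[(3/8)·log₂(3/8) + (5/8)·log₂(5/8)]
  = 0.5306 + 0.4238
  = 0.9544 bits
H(P,Q) = -[(7/24)·log₂(7/24) + (1/6)·log₂(1/6) + (1/12)·log₂(1/12) + (11/24)·log₂(11/24)]
  = 0.5185 + 0.4308 + 0.2987 + 0.5159
  = 1.7639 bits

I(P;Q) = H(P) + H(Q) - H(P,Q)
  = 0.9950 + 0.9544 - 1.7639
  = 0.1855 bits

min(H(P), H(Q)) = min(0.9950, 0.9544) = 0.9544 bits
Since 0.1855 ≤ 0.9544, the bound is satisfied ✓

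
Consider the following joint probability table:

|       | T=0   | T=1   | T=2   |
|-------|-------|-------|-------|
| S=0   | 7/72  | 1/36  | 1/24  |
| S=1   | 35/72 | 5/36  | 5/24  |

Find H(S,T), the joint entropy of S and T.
H(S,T) = -Σ P(S,T) log₂ P(S,T), summed over the non-zero cells:
H(S,T) = -[(7/72)·log₂(7/72) + (1/36)·log₂(1/36) + (1/24)·log₂(1/24) + (35/72)·log₂(35/72) + (5/36)·log₂(5/36) + (5/24)·log₂(5/24)]
  = 0.3269 + 0.1436 + 0.1910 + 0.5059 + 0.3956 + 0.4715
  = 2.0345 bits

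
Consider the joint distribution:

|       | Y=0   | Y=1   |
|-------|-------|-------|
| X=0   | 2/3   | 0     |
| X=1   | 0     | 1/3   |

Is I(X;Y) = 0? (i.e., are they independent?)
Marginal P(X) (row sums):
  P(X=0) = 2/3 + 0 = 2/3
  P(X=1) = 0 + 1/3 = 1/3
Marginal P(Y) (column sums):
  P(Y=0) = 2/3 + 0 = 2/3
  P(Y=1) = 0 + 1/3 = 1/3

X and Y are independent iff P(X=i,Y=j) = P(X=i)·P(Y=j) for every cell.
  P(X=0)·P(Y=0) = 2/3 × 2/3 = 4/9, but P(X=0,Y=0) = 2/3 ✗

No, X and Y are not independent. Quantitatively, I(X;Y) > 0:

H(X) = -[(2/3)·log₂(2/3) + (1/3)·log₂(1/3)]
  = 0.3900 + 0.5283
  = 0.9183 bits
H(Y) = -[(2/3)·log₂(2/3) + (1/3)·log₂(1/3)]
  = 0.3900 + 0.5283
  = 0.9183 bits
H(X,Y) = -[(2/3)·log₂(2/3) + (1/3)·log₂(1/3)]
  = 0.3900 + 0.5283
  = 0.9183 bits
I(X;Y) = H(X) + H(Y) - H(X,Y) = 0.9183 + 0.9183 - 0.9183 = 0.9183 bits > 0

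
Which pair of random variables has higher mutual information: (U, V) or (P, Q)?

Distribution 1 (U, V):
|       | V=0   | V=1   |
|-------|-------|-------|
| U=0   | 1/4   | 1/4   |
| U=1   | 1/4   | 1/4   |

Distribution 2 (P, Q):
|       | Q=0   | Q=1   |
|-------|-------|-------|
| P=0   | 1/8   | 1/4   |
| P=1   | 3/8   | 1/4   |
Distribution 1 (U, V):
Marginal P(U) (row sums):
  P(U=0) = 1/4 + 1/4 = 1/2
  P(U=1) = 1/4 + 1/4 = 1/2
Marginal P(V) (column sums):
  P(V=0) = 1/4 + 1/4 = 1/2
  P(V=1) = 1/4 + 1/4 = 1/2

H(U) = -[(1/2)·log₂(1/2) + (1/2)·log₂(1/2)]
  = 0.5000 + 0.5000
  = 1.0000 bits
H(V) = -[(1/2)·log₂(1/2) + (1/2)·log₂(1/2)]
  = 0.5000 + 0.5000
  = 1.0000 bits
H(U,V) = -[(1/4)·log₂(1/4) + (1/4)·log₂(1/4) + (1/4)·log₂(1/4) + (1/4)·log₂(1/4)]
  = 0.5000 + 0.5000 + 0.5000 + 0.5000
  = 2.0000 bits

I(U;V) = H(U) + H(V) - H(U,V)
  = 1.0000 + 1.0000 - 2.0000
  = 0.0000 bits

Distribution 2 (P, Q):
Marginal P(P) (row sums):
  P(P=0) = 1/8 + 1/4 = 3/8
  P(P=1) = 3/8 + 1/4 = 5/8
Marginal P(Q) (column sums):
  P(Q=0) = 1/8 + 3/8 = 1/2
  P(Q=1) = 1/4 + 1/4 = 1/2

H(P) = -[(3/8)·log₂(3/8) + (5/8)·log₂(5/8)]
  = 0.5306 + 0.4238
  = 0.9544 bits
H(Q) = -[(1/2)·log₂(1/2) + (1/2)·log₂(1/2)]
  = 0.5000 + 0.5000
  = 1.0000 bits
H(P,Q) = -[(1/8)·log₂(1/8) + (1/4)·log₂(1/4) + (3/8)·log₂(3/8) + (1/4)·log₂(1/4)]
  = 0.3750 + 0.5000 + 0.5306 + 0.5000
  = 1.9056 bits

I(P;Q) = H(P) + H(Q) - H(P,Q)
  = 0.9544 + 1.0000 - 1.9056
  = 0.0488 bits

I(P;Q) = 0.0488 bits > I(U;V) = 0.0000 bits, so (P, Q) has the higher mutual information (stronger dependence).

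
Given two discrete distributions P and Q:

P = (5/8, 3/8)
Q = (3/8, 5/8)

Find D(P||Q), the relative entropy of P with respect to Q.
D(P||Q) = Σ P(i) log₂(P(i)/Q(i))
  i=0: (5/8) × log₂((5/8)/(3/8)) = (5/8) × log₂(5/3) = 0.4606
  i=1: (3/8) × log₂((3/8)/(5/8)) = (3/8) × log₂(3/5) = -0.2764
D(P||Q) = 0.4606 - 0.2764
  = 0.1842 bits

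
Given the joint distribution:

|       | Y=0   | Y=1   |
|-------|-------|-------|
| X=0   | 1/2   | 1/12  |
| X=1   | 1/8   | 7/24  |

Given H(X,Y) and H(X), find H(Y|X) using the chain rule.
From the chain rule: H(X,Y) = H(X) + H(Y|X)
Therefore: H(Y|X) = H(X,Y) - H(X)

H(X,Y) = -[(1/2)·log₂(1/2) + (1/12)·log₂(1/12) + (1/8)·log₂(1/8) + (7/24)·log₂(7/24)]
  = 0.5000 + 0.2987 + 0.3750 + 0.5185
  = 1.6922 bits
Marginal P(X) (row sums):
  P(X=0) = 1/2 + 1/12 = 7/12
  P(X=1) = 1/8 + 7/24 = 5/12
H(X) = -[(7/12)·log₂(7/12) + (5/12)·log₂(5/12)]
  = 0.4536 + 0.5263
  = 0.9799 bits

H(Y|X) = 1.6922 - 0.9799 = 0.7123 bits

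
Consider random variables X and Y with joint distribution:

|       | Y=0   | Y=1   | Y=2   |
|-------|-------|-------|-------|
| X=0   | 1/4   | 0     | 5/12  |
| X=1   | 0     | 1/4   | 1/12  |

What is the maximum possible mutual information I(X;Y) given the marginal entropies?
The upper bound on mutual information is I(X;Y) ≤ min(H(X), H(Y)).

Marginal P(X) (row sums):
  P(X=0) = 1/4 + 0 + 5/12 = 2/3
  P(X=1) = 0 + 1/4 + 1/12 = 1/3
Marginal P(Y) (column sums):
  P(Y=0) = 1/4 + 0 = 1/4
  P(Y=1) = 0 + 1/4 = 1/4
  P(Y=2) = 5/12 + 1/12 = 1/2

H(X) = -[(2/3)·log₂(2/3) + (1/3)·log₂(1/3)]
  = 0.3900 + 0.5283
  = 0.9183 bits
H(Y) = -[(1/4)·log₂(1/4) + (1/4)·log₂(1/4) + (1/2)·log₂(1/2)]
  = 0.5000 + 0.5000 + 0.5000
  = 1.5000 bits

Maximum possible I(X;Y) = min(0.9183, 1.5000) = 0.9183 bits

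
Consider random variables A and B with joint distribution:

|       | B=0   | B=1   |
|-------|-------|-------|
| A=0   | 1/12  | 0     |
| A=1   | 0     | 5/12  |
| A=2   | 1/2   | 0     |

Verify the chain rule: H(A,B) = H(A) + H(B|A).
Left side:
H(A,B) = -[(1/12)·log₂(1/12) + (5/12)·log₂(5/12) + (1/2)·log₂(1/2)]
  = 0.2987 + 0.5263 + 0.5000
  = 1.3250 bits

Right side:
Marginal P(A) (row sums):
  P(A=0) = 1/12 + 0 = 1/12
  P(A=1) = 0 + 5/12 = 5/12
  P(A=2) = 1/2 + 0 = 1/2
H(A) = -[(1/12)·log₂(1/12) + (5/12)·log₂(5/12) + (1/2)·log₂(1/2)]
  = 0.2987 + 0.5263 + 0.5000
  = 1.3250 bits
H(B|A) = -Σ P(A,B)·log₂ P(B|A), where P(B|A) = P(A,B) / P(A)
  (cells with P(A,B) = 0 contribute 0)
  (A=0,B=0): P(B|A) = (1/12)/(1/12) = 1;  -(1/12)·log₂(1) = 0.0000
  (A=1,B=1): P(B|A) = (5/12)/(5/12) = 1;  -(5/12)·log₂(1) = 0.0000
  (A=2,B=0): P(B|A) = (1/2)/(1/2) = 1;  -(1/2)·log₂(1) = 0.0000
H(B|A) = 0.0000 + 0.0000 + 0.0000
  = 0.0000 bits
H(A) + H(B|A) = 1.3250 + 0.0000 = 1.3250 bits

Both sides equal 1.3250 bits, so the chain rule holds ✓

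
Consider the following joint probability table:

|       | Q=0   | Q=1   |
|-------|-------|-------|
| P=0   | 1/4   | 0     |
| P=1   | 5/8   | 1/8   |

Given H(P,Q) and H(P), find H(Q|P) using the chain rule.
From the chain rule: H(P,Q) = H(P) + H(Q|P)
Therefore: H(Q|P) = H(P,Q) - H(P)

H(P,Q) = -[(1/4)·log₂(1/4) + (5/8)·log₂(5/8) + (1/8)·log₂(1/8)]
  = 0.5000 + 0.4238 + 0.3750
  = 1.2988 bits
Marginal P(P) (row sums):
  P(P=0) = 1/4 + 0 = 1/4
  P(P=1) = 5/8 + 1/8 = 3/4
H(P) = -[(1/4)·log₂(1/4) + (3/4)·log₂(3/4)]
  = 0.5000 + 0.3113
  = 0.8113 bits

H(Q|P) = 1.2988 - 0.8113 = 0.4875 bits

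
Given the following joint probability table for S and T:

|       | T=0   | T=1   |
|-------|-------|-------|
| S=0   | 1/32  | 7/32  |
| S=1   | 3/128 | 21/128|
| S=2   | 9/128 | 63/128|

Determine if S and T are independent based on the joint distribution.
Marginal P(S) (row sums):
  P(S=0) = 1/32 + 7/32 = 1/4
  P(S=1) = 3/128 + 21/128 = 3/16
  P(S=2) = 9/128 + 63/128 = 9/16
Marginal P(T) (column sums):
  P(T=0) = 1/32 + 3/128 + 9/128 = 1/8
  P(T=1) = 7/32 + 21/128 + 63/128 = 7/8

S and T are independent iff P(S=i,T=j) = P(S=i)·P(T=j) for every cell.
  P(S=0)·P(T=0) = 1/4 × 1/8 = 1/32 = P(S=0,T=0) ✓
  P(S=0)·P(T=1) = 1/4 × 7/8 = 7/32 = P(S=0,T=1) ✓
  P(S=1)·P(T=0) = 3/16 × 1/8 = 3/128 = P(S=1,T=0) ✓
  P(S=1)·P(T=1) = 3/16 × 7/8 = 21/128 = P(S=1,T=1) ✓
  P(S=2)·P(T=0) = 9/16 × 1/8 = 9/128 = P(S=2,T=0) ✓
  P(S=2)·P(T=1) = 9/16 × 7/8 = 63/128 = P(S=2,T=1) ✓

Yes, S and T are independent: every cell factors, so I(S;T) = 0 bits.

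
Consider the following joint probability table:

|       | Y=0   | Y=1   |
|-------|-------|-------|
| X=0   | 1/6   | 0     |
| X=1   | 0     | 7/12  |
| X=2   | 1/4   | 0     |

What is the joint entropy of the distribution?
H(X,Y) = -Σ P(X,Y) log₂ P(X,Y), summed over the non-zero cells:
H(X,Y) = -[(1/6)·log₂(1/6) + (7/12)·log₂(7/12) + (1/4)·log₂(1/4)]
  = 0.4308 + 0.4536 + 0.5000
  = 1.3844 bits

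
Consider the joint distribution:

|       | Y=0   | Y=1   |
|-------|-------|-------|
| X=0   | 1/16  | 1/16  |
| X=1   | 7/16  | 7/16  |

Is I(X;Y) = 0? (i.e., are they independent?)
Marginal P(X) (row sums):
  P(X=0) = 1/16 + 1/16 = 1/8
  P(X=1) = 7/16 + 7/16 = 7/8
Marginal P(Y) (column sums):
  P(Y=0) = 1/16 + 7/16 = 1/2
  P(Y=1) = 1/16 + 7/16 = 1/2

X and Y are independent iff P(X=i,Y=j) = P(X=i)·P(Y=j) for every cell.
  P(X=0)·P(Y=0) = 1/8 × 1/2 = 1/16 = P(X=0,Y=0) ✓
  P(X=0)·P(Y=1) = 1/8 × 1/2 = 1/16 = P(X=0,Y=1) ✓
  P(X=1)·P(Y=0) = 7/8 × 1/2 = 7/16 = P(X=1,Y=0) ✓
  P(X=1)·P(Y=1) = 7/8 × 1/2 = 7/16 = P(X=1,Y=1) ✓

Yes, X and Y are independent: every cell factors, so I(X;Y) = 0 bits.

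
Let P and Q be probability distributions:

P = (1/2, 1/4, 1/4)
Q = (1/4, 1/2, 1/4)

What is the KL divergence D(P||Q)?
D(P||Q) = Σ P(i) log₂(P(i)/Q(i))
  i=0: (1/2) × log₂((1/2)/(1/4)) = (1/2) × log₂(2) = 0.5000
  i=1: (1/4) × log₂((1/4)/(1/2)) = (1/4) × log₂(1/2) = -0.2500
  i=2: (1/4) × log₂((1/4)/(1/4)) = (1/4) × log₂(1) = 0.0000
D(P||Q) = 0.5000 - 0.2500 + 0.0000
  = 0.2500 bits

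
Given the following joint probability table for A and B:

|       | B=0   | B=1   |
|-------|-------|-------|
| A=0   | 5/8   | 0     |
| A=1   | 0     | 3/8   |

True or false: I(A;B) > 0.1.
Marginal P(A) (row sums):
  P(A=0) = 5/8 + 0 = 5/8
  P(A=1) = 0 + 3/8 = 3/8
Marginal P(B) (column sums):
  P(B=0) = 5/8 + 0 = 5/8
  P(B=1) = 0 + 3/8 = 3/8

H(A) = -[(5/8)·log₂(5/8) + (3/8)·log₂(3/8)]
  = 0.4238 + 0.5306
  = 0.9544 bits
H(B) = -[(5/8)·log₂(5/8) + (3/8)·log₂(3/8)]
  = 0.4238 + 0.5306
  = 0.9544 bits
H(A,B) = -[(5/8)·log₂(5/8) + (3/8)·log₂(3/8)]
  = 0.4238 + 0.5306
  = 0.9544 bits

I(A;B) = H(A) + H(B) - H(A,B)
  = 0.9544 + 0.9544 - 0.9544
  = 0.9544 bits

True. I(A;B) = 0.9544 bits, which is > 0.1 bits.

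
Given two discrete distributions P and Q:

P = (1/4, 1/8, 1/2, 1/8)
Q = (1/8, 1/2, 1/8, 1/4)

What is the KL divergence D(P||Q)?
D(P||Q) = Σ P(i) log₂(P(i)/Q(i))
  i=0: (1/4) × log₂((1/4)/(1/8)) = (1/4) × log₂(2) = 0.2500
  i=1: (1/8) × log₂((1/8)/(1/2)) = (1/8) × log₂(1/4) = -0.2500
  i=2: (1/2) × log₂((1/2)/(1/8)) = (1/2) × log₂(4) = 1.0000
  i=3: (1/8) × log₂((1/8)/(1/4)) = (1/8) × log₂(1/2) = -0.1250
D(P||Q) = 0.2500 - 0.2500 + 1.0000 - 0.1250
  = 0.8750 bits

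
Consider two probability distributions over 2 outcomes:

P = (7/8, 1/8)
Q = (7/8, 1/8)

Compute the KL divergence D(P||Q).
D(P||Q) = Σ P(i) log₂(P(i)/Q(i))
  i=0: (7/8) × log₂((7/8)/(7/8)) = (7/8) × log₂(1) = 0.0000
  i=1: (1/8) × log₂((1/8)/(1/8)) = (1/8) × log₂(1) = 0.0000
D(P||Q) = 0.0000 + 0.0000
  = 0.0000 bits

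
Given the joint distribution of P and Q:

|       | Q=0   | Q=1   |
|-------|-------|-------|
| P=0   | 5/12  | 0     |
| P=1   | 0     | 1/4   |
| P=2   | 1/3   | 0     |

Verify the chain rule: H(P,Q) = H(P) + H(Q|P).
Left side:
H(P,Q) = -[(5/12)·log₂(5/12) + (1/4)·log₂(1/4) + (1/3)·log₂(1/3)]
  = 0.5263 + 0.5000 + 0.5283
  = 1.5546 bits

Right side:
Marginal P(P) (row sums):
  P(P=0) = 5/12 + 0 = 5/12
  P(P=1) = 0 + 1/4 = 1/4
  P(P=2) = 1/3 + 0 = 1/3
H(P) = -[(5/12)·log₂(5/12) + (1/4)·log₂(1/4) + (1/3)·log₂(1/3)]
  = 0.5263 + 0.5000 + 0.5283
  = 1.5546 bits
H(Q|P) = -Σ P(P,Q)·log₂ P(Q|P), where P(Q|P) = P(P,Q) / P(P)
  (cells with P(P,Q) = 0 contribute 0)
  (P=0,Q=0): P(Q|P) = (5/12)/(5/12) = 1;  -(5/12)·log₂(1) = 0.0000
  (P=1,Q=1): P(Q|P) = (1/4)/(1/4) = 1;  -(1/4)·log₂(1) = 0.0000
  (P=2,Q=0): P(Q|P) = (1/3)/(1/3) = 1;  -(1/3)·log₂(1) = 0.0000
H(Q|P) = 0.0000 + 0.0000 + 0.0000
  = 0.0000 bits
H(P) + H(Q|P) = 1.5546 + 0.0000 = 1.5546 bits

Both sides equal 1.5546 bits, so the chain rule holds ✓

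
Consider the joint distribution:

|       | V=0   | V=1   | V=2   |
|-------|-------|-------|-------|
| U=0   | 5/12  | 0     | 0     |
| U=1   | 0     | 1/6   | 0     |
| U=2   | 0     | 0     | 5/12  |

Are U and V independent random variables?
Marginal P(U) (row sums):
  P(U=0) = 5/12 + 0 + 0 = 5/12
  P(U=1) = 0 + 1/6 + 0 = 1/6
  P(U=2) = 0 + 0 + 5/12 = 5/12
Marginal P(V) (column sums):
  P(V=0) = 5/12 + 0 + 0 = 5/12
  P(V=1) = 0 + 1/6 + 0 = 1/6
  P(V=2) = 0 + 0 + 5/12 = 5/12

U and V are independent iff P(U=i,V=j) = P(U=i)·P(V=j) for every cell.
  P(U=0)·P(V=0) = 5/12 × 5/12 = 25/144, but P(U=0,V=0) = 5/12 ✗

No, U and V are not independent. Quantitatively, I(U;V) > 0:

H(U) = -[(5/12)·log₂(5/12) + (1/6)·log₂(1/6) + (5/12)·log₂(5/12)]
  = 0.5263 + 0.4308 + 0.5263
  = 1.4834 bits
H(V) = -[(5/12)·log₂(5/12) + (1/6)·log₂(1/6) + (5/12)·log₂(5/12)]
  = 0.5263 + 0.4308 + 0.5263
  = 1.4834 bits
H(U,V) = -[(5/12)·log₂(5/12) + (1/6)·log₂(1/6) + (5/12)·log₂(5/12)]
  = 0.5263 + 0.4308 + 0.5263
  = 1.4834 bits
I(U;V) = H(U) + H(V) - H(U,V) = 1.4834 + 1.4834 - 1.4834 = 1.4834 bits > 0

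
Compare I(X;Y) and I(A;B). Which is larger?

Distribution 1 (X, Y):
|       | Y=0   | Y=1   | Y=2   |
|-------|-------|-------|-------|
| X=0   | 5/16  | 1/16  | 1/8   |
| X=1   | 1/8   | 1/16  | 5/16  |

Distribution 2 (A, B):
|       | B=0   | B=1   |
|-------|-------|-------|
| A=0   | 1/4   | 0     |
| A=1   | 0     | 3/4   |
Distribution 1 (X, Y):
Marginal P(X) (row sums):
  P(X=0) = 5/16 + 1/16 + 1/8 = 1/2
  P(X=1) = 1/8 + 1/16 + 5/16 = 1/2
Marginal P(Y) (column sums):
  P(Y=0) = 5/16 + 1/8 = 7/16
  P(Y=1) = 1/16 + 1/16 = 1/8
  P(Y=2) = 1/8 + 5/16 = 7/16

H(X) = -[(1/2)·log₂(1/2) + (1/2)·log₂(1/2)]
  = 0.5000 + 0.5000
  = 1.0000 bits
H(Y) = -[(7/16)·log₂(7/16) + (1/8)·log₂(1/8) + (7/16)·log₂(7/16)]
  = 0.5218 + 0.3750 + 0.5218
  = 1.4186 bits
H(X,Y) = -[(5/16)·log₂(5/16) + (1/16)·log₂(1/16) + (1/8)·log₂(1/8) + (1/8)·log₂(1/8) + (1/16)·log₂(1/16) + (5/16)·log₂(5/16)]
  = 0.5244 + 0.2500 + 0.3750 + 0.3750 + 0.2500 + 0.5244
  = 2.2988 bits

I(X;Y) = H(X) + H(Y) - H(X,Y)
  = 1.0000 + 1.4186 - 2.2988
  = 0.1198 bits

Distribution 2 (A, B):
Marginal P(A) (row sums):
  P(A=0) = 1/4 + 0 = 1/4
  P(A=1) = 0 + 3/4 = 3/4
Marginal P(B) (column sums):
  P(B=0) = 1/4 + 0 = 1/4
  P(B=1) = 0 + 3/4 = 3/4

H(A) = -[(1/4)·log₂(1/4) + (3/4)·log₂(3/4)]
  = 0.5000 + 0.3113
  = 0.8113 bits
H(B) = -[(1/4)·log₂(1/4) + (3/4)·log₂(3/4)]
  = 0.5000 + 0.3113
  = 0.8113 bits
H(A,B) = -[(1/4)·log₂(1/4) + (3/4)·log₂(3/4)]
  = 0.5000 + 0.3113
  = 0.8113 bits

I(A;B) = H(A) + H(B) - H(A,B)
  = 0.8113 + 0.8113 - 0.8113
  = 0.8113 bits

I(A;B) = 0.8113 bits > I(X;Y) = 0.1198 bits, so (A, B) has the higher mutual information (stronger dependence).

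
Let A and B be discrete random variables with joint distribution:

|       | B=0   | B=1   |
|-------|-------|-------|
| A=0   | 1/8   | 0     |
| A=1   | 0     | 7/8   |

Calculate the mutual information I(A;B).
Marginal P(A) (row sums):
  P(A=0) = 1/8 + 0 = 1/8
  P(A=1) = 0 + 7/8 = 7/8
Marginal P(B) (column sums):
  P(B=0) = 1/8 + 0 = 1/8
  P(B=1) = 0 + 7/8 = 7/8

H(A) = -[(1/8)·log₂(1/8) + (7/8)·log₂(7/8)]
  = 0.3750 + 0.1686
  = 0.5436 bits
H(B) = -[(1/8)·log₂(1/8) + (7/8)·log₂(7/8)]
  = 0.3750 + 0.1686
  = 0.5436 bits
H(A,B) = -[(1/8)·log₂(1/8) + (7/8)·log₂(7/8)]
  = 0.3750 + 0.1686
  = 0.5436 bits

I(A;B) = H(A) + H(B) - H(A,B)
  = 0.5436 + 0.5436 - 0.5436
  = 0.5436 bits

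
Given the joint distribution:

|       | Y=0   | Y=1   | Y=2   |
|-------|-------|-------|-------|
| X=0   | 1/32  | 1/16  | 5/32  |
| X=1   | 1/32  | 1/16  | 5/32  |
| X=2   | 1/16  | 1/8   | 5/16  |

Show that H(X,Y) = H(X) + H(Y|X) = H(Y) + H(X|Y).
Marginal P(X) (row sums):
  P(X=0) = 1/32 + 1/16 + 5/32 = 1/4
  P(X=1) = 1/32 + 1/16 + 5/32 = 1/4
  P(X=2) = 1/16 + 1/8 + 5/16 = 1/2
Marginal P(Y) (column sums):
  P(Y=0) = 1/32 + 1/32 + 1/16 = 1/8
  P(Y=1) = 1/16 + 1/16 + 1/8 = 1/4
  P(Y=2) = 5/32 + 5/32 + 5/16 = 5/8

Decomposition 1: H(X) + H(Y|X)
H(X) = -[(1/4)·log₂(1/4) + (1/4)·log₂(1/4) + (1/2)·log₂(1/2)]
  = 0.5000 + 0.5000 + 0.5000
  = 1.5000 bits
H(Y|X) = -Σ P(X,Y)·log₂ P(Y|X), where P(Y|X) = P(X,Y) / P(X)
  (X=0,Y=0): P(Y|X) = (1/32)/(1/4) = 1/8;  -(1/32)·log₂(1/8) = 0.0938
  (X=0,Y=1): P(Y|X) = (1/16)/(1/4) = 1/4;  -(1/16)·log₂(1/4) = 0.1250
  (X=0,Y=2): P(Y|X) = (5/32)/(1/4) = 5/8;  -(5/32)·log₂(5/8) = 0.1059
  (X=1,Y=0): P(Y|X) = (1/32)/(1/4) = 1/8;  -(1/32)·log₂(1/8) = 0.0938
  (X=1,Y=1): P(Y|X) = (1/16)/(1/4) = 1/4;  -(1/16)·log₂(1/4) = 0.1250
  (X=1,Y=2): P(Y|X) = (5/32)/(1/4) = 5/8;  -(5/32)·log₂(5/8) = 0.1059
  (X=2,Y=0): P(Y|X) = (1/16)/(1/2) = 1/8;  -(1/16)·log₂(1/8) = 0.1875
  (X=2,Y=1): P(Y|X) = (1/8)/(1/2) = 1/4;  -(1/8)·log₂(1/4) = 0.2500
  (X=2,Y=2): P(Y|X) = (5/16)/(1/2) = 5/8;  -(5/16)·log₂(5/8) = 0.2119
H(Y|X) = 0.0938 + 0.1250 + 0.1059 + 0.0938 + 0.1250 + 0.1059 + 0.1875 + 0.2500 + 0.2119
  = 1.2988 bits
H(X) + H(Y|X) = 1.5000 + 1.2988 = 2.7988 bits

Decomposition 2: H(Y) + H(X|Y)
H(Y) = -[(1/8)·log₂(1/8) + (1/4)·log₂(1/4) + (5/8)·log₂(5/8)]
  = 0.3750 + 0.5000 + 0.4238
  = 1.2988 bits
H(X|Y) = -Σ P(X,Y)·log₂ P(X|Y), where P(X|Y) = P(X,Y) / P(Y)
  (X=0,Y=0): P(X|Y) = (1/32)/(1/8) = 1/4;  -(1/32)·log₂(1/4) = 0.0625
  (X=0,Y=1): P(X|Y) = (1/16)/(1/4) = 1/4;  -(1/16)·log₂(1/4) = 0.1250
  (X=0,Y=2): P(X|Y) = (5/32)/(5/8) = 1/4;  -(5/32)·log₂(1/4) = 0.3125
  (X=1,Y=0): P(X|Y) = (1/32)/(1/8) = 1/4;  -(1/32)·log₂(1/4) = 0.0625
  (X=1,Y=1): P(X|Y) = (1/16)/(1/4) = 1/4;  -(1/16)·log₂(1/4) = 0.1250
  (X=1,Y=2): P(X|Y) = (5/32)/(5/8) = 1/4;  -(5/32)·log₂(1/4) = 0.3125
  (X=2,Y=0): P(X|Y) = (1/16)/(1/8) = 1/2;  -(1/16)·log₂(1/2) = 0.0625
  (X=2,Y=1): P(X|Y) = (1/8)/(1/4) = 1/2;  -(1/8)·log₂(1/2) = 0.1250
  (X=2,Y=2): P(X|Y) = (5/16)/(5/8) = 1/2;  -(5/16)·log₂(1/2) = 0.3125
H(X|Y) = 0.0625 + 0.1250 + 0.3125 + 0.0625 + 0.1250 + 0.3125 + 0.0625 + 0.1250 + 0.3125
  = 1.5000 bits
H(Y) + H(X|Y) = 1.2988 + 1.5000 = 2.7988 bits

Direct computation of the joint entropy:
H(X,Y) = -[(1/32)·log₂(1/32) + (1/16)·log₂(1/16) + (5/32)·log₂(5/32) + (1/32)·log₂(1/32) + (1/16)·log₂(1/16) + (5/32)·log₂(5/32) + (1/16)·log₂(1/16) + (1/8)·log₂(1/8) + (5/16)·log₂(5/16)]
  = 0.1563 + 0.2500 + 0.4184 + 0.1563 + 0.2500 + 0.4184 + 0.2500 + 0.3750 + 0.5244
  = 2.7988 bits

All three agree: H(X,Y) = 2.7988 bits ✓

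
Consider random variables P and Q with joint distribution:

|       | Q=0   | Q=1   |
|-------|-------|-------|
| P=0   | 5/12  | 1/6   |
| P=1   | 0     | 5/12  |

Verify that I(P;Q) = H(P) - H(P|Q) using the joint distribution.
Left side, from I(P;Q) = H(P) + H(Q) - H(P,Q):
Marginal P(P) (row sums):
  P(P=0) = 5/12 + 1/6 = 7/12
  P(P=1) = 0 + 5/12 = 5/12
Marginal P(Q) (column sums):
  P(Q=0) = 5/12 + 0 = 5/12
  P(Q=1) = 1/6 + 5/12 = 7/12

H(P) = -[(7/12)·log₂(7/12) + (5/12)·log₂(5/12)]
  = 0.4536 + 0.5263
  = 0.9799 bits
H(Q) = -[(5/12)·log₂(5/12) + (7/12)·log₂(7/12)]
  = 0.5263 + 0.4536
  = 0.9799 bits
H(P,Q) = -[(5/12)·log₂(5/12) + (1/6)·log₂(1/6) + (5/12)·log₂(5/12)]
  = 0.5263 + 0.4308 + 0.5263
  = 1.4834 bits

I(P;Q) = H(P) + H(Q) - H(P,Q)
  = 0.9799 + 0.9799 - 1.4834
  = 0.4764 bits

Right side, with H(P|Q) computed directly from the conditional probabilities:
H(P|Q) = -Σ P(P,Q)·log₂ P(P|Q), where P(P|Q) = P(P,Q) / P(Q)
  (cells with P(P,Q) = 0 contribute 0)
  (P=0,Q=0): P(P|Q) = (5/12)/(5/12) = 1;  -(5/12)·log₂(1) = 0.0000
  (P=0,Q=1): P(P|Q) = (1/6)/(7/12) = 2/7;  -(1/6)·log₂(2/7) = 0.3012
  (P=1,Q=1): P(P|Q) = (5/12)/(7/12) = 5/7;  -(5/12)·log₂(5/7) = 0.2023
H(P|Q) = 0.0000 + 0.3012 + 0.2023
  = 0.5035 bits
H(P) - H(P|Q) = 0.9799 - 0.5035 = 0.4764 bits

Both sides equal 0.4764 bits, so I(P;Q) = H(P) - H(P|Q) ✓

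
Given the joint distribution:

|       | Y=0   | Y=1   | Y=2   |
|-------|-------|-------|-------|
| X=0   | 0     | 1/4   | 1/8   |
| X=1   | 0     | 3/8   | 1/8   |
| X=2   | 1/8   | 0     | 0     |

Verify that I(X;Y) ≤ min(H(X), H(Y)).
Marginal P(X) (row sums):
  P(X=0) = 0 + 1/4 + 1/8 = 3/8
  P(X=1) = 0 + 3/8 + 1/8 = 1/2
  P(X=2) = 1/8 + 0 + 0 = 1/8
Marginal P(Y) (column sums):
  P(Y=0) = 0 + 0 + 1/8 = 1/8
  P(Y=1) = 1/4 + 3/8 + 0 = 5/8
  P(Y=2) = 1/8 + 1/8 + 0 = 1/4

H(X) = -[(3/8)·log₂(3/8) + (1/2)·log₂(1/2) + (1/8)·log₂(1/8)]
  = 0.5306 + 0.5000 + 0.3750
  = 1.4056 bits
H(Y) = -[(1/8)·log₂(1/8) + (5/8)·log₂(5/8) + (1/4)·log₂(1/4)]
  = 0.3750 + 0.4238 + 0.5000
  = 1.2988 bits
H(X,Y) = -[(1/4)·log₂(1/4) + (1/8)·log₂(1/8) + (3/8)·log₂(3/8) + (1/8)·log₂(1/8) + (1/8)·log₂(1/8)]
  = 0.5000 + 0.3750 + 0.5306 + 0.3750 + 0.3750
  = 2.1556 bits

I(X;Y) = H(X) + H(Y) - H(X,Y)
  = 1.4056 + 1.2988 - 2.1556
  = 0.5488 bits

min(H(X), H(Y)) = min(1.4056, 1.2988) = 1.2988 bits
Since 0.5488 ≤ 1.2988, the bound is satisfied ✓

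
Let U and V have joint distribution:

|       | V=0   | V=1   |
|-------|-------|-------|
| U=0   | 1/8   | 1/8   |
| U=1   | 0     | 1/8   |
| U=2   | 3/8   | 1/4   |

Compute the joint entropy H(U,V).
H(U,V) = -Σ P(U,V) log₂ P(U,V), summed over the non-zero cells:
H(U,V) = -[(1/8)·log₂(1/8) + (1/8)·log₂(1/8) + (1/8)·log₂(1/8) + (3/8)·log₂(3/8) + (1/4)·log₂(1/4)]
  = 0.3750 + 0.3750 + 0.3750 + 0.5306 + 0.5000
  = 2.1556 bits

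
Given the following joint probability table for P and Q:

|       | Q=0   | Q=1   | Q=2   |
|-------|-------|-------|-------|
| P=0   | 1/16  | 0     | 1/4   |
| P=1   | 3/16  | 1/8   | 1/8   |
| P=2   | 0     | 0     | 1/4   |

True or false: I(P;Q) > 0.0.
Marginal P(P) (row sums):
  P(P=0) = 1/16 + 0 + 1/4 = 5/16
  P(P=1) = 3/16 + 1/8 + 1/8 = 7/16
  P(P=2) = 0 + 0 + 1/4 = 1/4
Marginal P(Q) (column sums):
  P(Q=0) = 1/16 + 3/16 + 0 = 1/4
  P(Q=1) = 0 + 1/8 + 0 = 1/8
  P(Q=2) = 1/4 + 1/8 + 1/4 = 5/8

H(P) = -[(5/16)·log₂(5/16) + (7/16)·log₂(7/16) + (1/4)·log₂(1/4)]
  = 0.5244 + 0.5218 + 0.5000
  = 1.5462 bits
H(Q) = -[(1/4)·log₂(1/4) + (1/8)·log₂(1/8) + (5/8)·log₂(5/8)]
  = 0.5000 + 0.3750 + 0.4238
  = 1.2988 bits
H(P,Q) = -[(1/16)·log₂(1/16) + (1/4)·log₂(1/4) + (3/16)·log₂(3/16) + (1/8)·log₂(1/8) + (1/8)·log₂(1/8) + (1/4)·log₂(1/4)]
  = 0.2500 + 0.5000 + 0.4528 + 0.3750 + 0.3750 + 0.5000
  = 2.4528 bits

I(P;Q) = H(P) + H(Q) - H(P,Q)
  = 1.5462 + 1.2988 - 2.4528
  = 0.3922 bits

True. I(P;Q) = 0.3922 bits, which is > 0.0 bits.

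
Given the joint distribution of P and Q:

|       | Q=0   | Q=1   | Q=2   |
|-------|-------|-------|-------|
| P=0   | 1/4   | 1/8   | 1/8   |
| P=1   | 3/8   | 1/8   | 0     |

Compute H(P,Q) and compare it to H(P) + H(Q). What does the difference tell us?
Marginal P(P) (row sums):
  P(P=0) = 1/4 + 1/8 + 1/8 = 1/2
  P(P=1) = 3/8 + 1/8 + 0 = 1/2
Marginal P(Q) (column sums):
  P(Q=0) = 1/4 + 3/8 = 5/8
  P(Q=1) = 1/8 + 1/8 = 1/4
  P(Q=2) = 1/8 + 0 = 1/8

H(P,Q) = -[(1/4)·log₂(1/4) + (1/8)·log₂(1/8) + (1/8)·log₂(1/8) + (3/8)·log₂(3/8) + (1/8)·log₂(1/8)]
  = 0.5000 + 0.3750 + 0.3750 + 0.5306 + 0.3750
  = 2.1556 bits
H(P) = -[(1/2)·log₂(1/2) + (1/2)·log₂(1/2)]
  = 0.5000 + 0.5000
  = 1.0000 bits
H(Q) = -[(5/8)·log₂(5/8) + (1/4)·log₂(1/4) + (1/8)·log₂(1/8)]
  = 0.4238 + 0.5000 + 0.3750
  = 1.2988 bits

H(P) + H(Q) = 1.0000 + 1.2988 = 2.2988 bits
Difference: H(P) + H(Q) - H(P,Q) = 2.2988 - 2.1556 = 0.1432 bits = I(P;Q)

The difference is the mutual information; it is positive here, so P and Q are dependent (knowing one reduces uncertainty about the other by 0.1432 bits).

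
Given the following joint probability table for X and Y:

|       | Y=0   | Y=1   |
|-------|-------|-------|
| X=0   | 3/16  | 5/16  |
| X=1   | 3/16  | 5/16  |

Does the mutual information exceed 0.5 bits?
Marginal P(X) (row sums):
  P(X=0) = 3/16 + 5/16 = 1/2
  P(X=1) = 3/16 + 5/16 = 1/2
Marginal P(Y) (column sums):
  P(Y=0) = 3/16 + 3/16 = 3/8
  P(Y=1) = 5/16 + 5/16 = 5/8

H(X) = -[(1/2)·log₂(1/2) + (1/2)·log₂(1/2)]
  = 0.5000 + 0.5000
  = 1.0000 bits
H(Y) = -[(3/8)·log₂(3/8) + (5/8)·log₂(5/8)]
  = 0.5306 + 0.4238
  = 0.9544 bits
H(X,Y) = -[(3/16)·log₂(3/16) + (5/16)·log₂(5/16) + (3/16)·log₂(3/16) + (5/16)·log₂(5/16)]
  = 0.4528 + 0.5244 + 0.4528 + 0.5244
  = 1.9544 bits

I(X;Y) = H(X) + H(Y) - H(X,Y)
  = 1.0000 + 0.9544 - 1.9544
  = 0.0000 bits

No. I(X;Y) = 0.0000 bits, which is ≤ 0.5 bits.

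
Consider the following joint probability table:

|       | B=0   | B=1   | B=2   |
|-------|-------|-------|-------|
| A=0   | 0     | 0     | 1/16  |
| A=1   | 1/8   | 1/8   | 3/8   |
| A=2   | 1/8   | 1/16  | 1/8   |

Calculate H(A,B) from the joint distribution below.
H(A,B) = -Σ P(A,B) log₂ P(A,B), summed over the non-zero cells:
H(A,B) = -[(1/16)·log₂(1/16) + (1/8)·log₂(1/8) + (1/8)·log₂(1/8) + (3/8)·log₂(3/8) + (1/8)·log₂(1/8) + (1/16)·log₂(1/16) + (1/8)·log₂(1/8)]
  = 0.2500 + 0.3750 + 0.3750 + 0.5306 + 0.3750 + 0.2500 + 0.3750
  = 2.5306 bits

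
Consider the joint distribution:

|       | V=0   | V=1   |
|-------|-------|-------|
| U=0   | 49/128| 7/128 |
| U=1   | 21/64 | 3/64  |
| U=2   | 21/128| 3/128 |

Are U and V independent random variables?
Marginal P(U) (row sums):
  P(U=0) = 49/128 + 7/128 = 7/16
  P(U=1) = 21/64 + 3/64 = 3/8
  P(U=2) = 21/128 + 3/128 = 3/16
Marginal P(V) (column sums):
  P(V=0) = 49/128 + 21/64 + 21/128 = 7/8
  P(V=1) = 7/128 + 3/64 + 3/128 = 1/8

U and V are independent iff P(U=i,V=j) = P(U=i)·P(V=j) for every cell.
  P(U=0)·P(V=0) = 7/16 × 7/8 = 49/128 = P(U=0,V=0) ✓
  P(U=0)·P(V=1) = 7/16 × 1/8 = 7/128 = P(U=0,V=1) ✓
  P(U=1)·P(V=0) = 3/8 × 7/8 = 21/64 = P(U=1,V=0) ✓
  P(U=1)·P(V=1) = 3/8 × 1/8 = 3/64 = P(U=1,V=1) ✓
  P(U=2)·P(V=0) = 3/16 × 7/8 = 21/128 = P(U=2,V=0) ✓
  P(U=2)·P(V=1) = 3/16 × 1/8 = 3/128 = P(U=2,V=1) ✓

Yes, U and V are independent: every cell factors, so I(U;V) = 0 bits.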